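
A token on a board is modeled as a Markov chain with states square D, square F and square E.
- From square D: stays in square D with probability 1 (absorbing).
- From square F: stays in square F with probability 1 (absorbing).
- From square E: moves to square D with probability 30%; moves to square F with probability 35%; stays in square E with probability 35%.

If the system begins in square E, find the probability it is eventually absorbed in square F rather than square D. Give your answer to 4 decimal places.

0.5385

Let h(s) be the probability of absorption at square F starting from transient state s. Then h(square F) = 1 and h(square D) = 0. By first-step analysis:
h(square E) = 0.3·0 + 0.35·1 + 0.35·h(square E)
Solving: h(square E) = 0.5385.
Starting from square E, the probability is 0.5385.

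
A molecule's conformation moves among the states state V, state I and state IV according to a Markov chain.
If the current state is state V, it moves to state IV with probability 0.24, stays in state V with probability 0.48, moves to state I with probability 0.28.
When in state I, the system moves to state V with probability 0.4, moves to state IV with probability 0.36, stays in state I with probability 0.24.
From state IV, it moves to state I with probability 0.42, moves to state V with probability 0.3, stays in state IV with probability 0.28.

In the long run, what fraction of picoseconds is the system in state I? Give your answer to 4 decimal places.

0.3081

Let the stationary distribution be π with π = πP and π_1 + π_2 + π_3 = 1.
π_1 = 0.48·π_1 + 0.4·π_2 + 0.3·π_3
π_2 = 0.28·π_1 + 0.24·π_2 + 0.42·π_3
Solving with the normalization constraint gives π = (0.4034, 0.3081, 0.2885).
So the stationary probability of state I is 0.3081.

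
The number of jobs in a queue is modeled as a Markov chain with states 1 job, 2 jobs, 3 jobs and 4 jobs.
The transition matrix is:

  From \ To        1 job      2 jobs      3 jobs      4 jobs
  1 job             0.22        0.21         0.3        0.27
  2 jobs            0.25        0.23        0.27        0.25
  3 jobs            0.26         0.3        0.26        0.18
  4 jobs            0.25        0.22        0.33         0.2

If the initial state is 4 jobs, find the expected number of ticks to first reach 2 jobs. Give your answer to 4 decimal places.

4.1380

Let t(s) be the expected number of ticks to first reach 2 jobs from state s, with t(2 jobs) = 0. Conditioning on the first tick:
t(1 job) = 1 + 0.22·t(1 job) + 0.3·t(3 jobs) + 0.27·t(4 jobs)
t(3 jobs) = 1 + 0.26·t(1 job) + 0.26·t(3 jobs) + 0.18·t(4 jobs)
t(4 jobs) = 1 + 0.25·t(1 job) + 0.33·t(3 jobs) + 0.2·t(4 jobs)
Solving: t(1 job) = 4.1871, t(3 jobs) = 3.8290, t(4 jobs) = 4.1380.
Expected ticks from 4 jobs to 2 jobs: 4.1380.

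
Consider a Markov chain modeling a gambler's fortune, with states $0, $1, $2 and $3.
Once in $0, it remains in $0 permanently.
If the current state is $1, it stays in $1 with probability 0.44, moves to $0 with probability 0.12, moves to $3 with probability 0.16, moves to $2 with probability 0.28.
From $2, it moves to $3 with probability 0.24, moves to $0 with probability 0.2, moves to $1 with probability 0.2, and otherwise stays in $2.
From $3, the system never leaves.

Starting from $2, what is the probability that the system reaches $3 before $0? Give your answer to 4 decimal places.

0.5503

Let h(s) be the probability of absorption at $3 starting from transient state s. Then h($3) = 1 and h($0) = 0. By first-step analysis:
h($1) = 0.12·0 + 0.44·h($1) + 0.28·h($2) + 0.16·1
h($2) = 0.2·0 + 0.2·h($1) + 0.36·h($2) + 0.24·1
Solving: h($1) = 0.5608, h($2) = 0.5503.
Starting from $2, the probability is 0.5503.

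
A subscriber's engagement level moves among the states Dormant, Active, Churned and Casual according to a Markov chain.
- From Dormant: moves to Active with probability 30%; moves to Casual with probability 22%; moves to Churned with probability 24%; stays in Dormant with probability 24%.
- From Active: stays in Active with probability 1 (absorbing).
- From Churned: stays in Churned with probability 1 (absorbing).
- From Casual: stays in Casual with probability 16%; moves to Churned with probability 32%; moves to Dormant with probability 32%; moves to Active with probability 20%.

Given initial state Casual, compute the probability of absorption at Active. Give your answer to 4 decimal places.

0.4366

Let h(s) be the probability of absorption at Active starting from transient state s. Then h(Active) = 1 and h(Churned) = 0. By first-step analysis:
h(Dormant) = 0.24·h(Dormant) + 0.3·1 + 0.24·0 + 0.22·h(Casual)
h(Casual) = 0.32·h(Dormant) + 0.2·1 + 0.32·0 + 0.16·h(Casual)
Solving: h(Dormant) = 0.5211, h(Casual) = 0.4366.
Starting from Casual, the probability is 0.4366.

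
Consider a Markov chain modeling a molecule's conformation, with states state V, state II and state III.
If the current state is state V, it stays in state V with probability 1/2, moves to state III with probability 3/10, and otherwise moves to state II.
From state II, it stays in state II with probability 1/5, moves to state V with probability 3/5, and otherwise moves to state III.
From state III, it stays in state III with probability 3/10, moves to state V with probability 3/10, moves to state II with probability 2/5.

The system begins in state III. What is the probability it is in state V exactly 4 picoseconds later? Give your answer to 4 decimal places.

0.4704

Propagate the distribution vector 4 picoseconds from state III.
After 0 picoseconds: (0.0000, 0.0000, 1.0000)
After 1 picosecond: (0.3000, 0.4000, 0.3000)
After 2 picoseconds: (0.4800, 0.2600, 0.2600)
After 3 picoseconds: (0.4740, 0.2520, 0.2740)
After 4 picoseconds: (0.4704, 0.2548, 0.2748)
P(in state V after 4 picoseconds) = 0.4704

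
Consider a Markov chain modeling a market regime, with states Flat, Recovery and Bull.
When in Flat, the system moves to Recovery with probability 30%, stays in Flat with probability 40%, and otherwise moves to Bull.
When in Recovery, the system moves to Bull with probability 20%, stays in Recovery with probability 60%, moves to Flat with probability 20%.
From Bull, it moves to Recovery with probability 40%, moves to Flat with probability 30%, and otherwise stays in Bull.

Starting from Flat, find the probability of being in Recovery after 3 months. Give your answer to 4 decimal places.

0.4530

Propagate the distribution vector 3 months from Flat.
After 0 months: (1.0000, 0.0000, 0.0000)
After 1 month: (0.4000, 0.3000, 0.3000)
After 2 months: (0.3100, 0.4200, 0.2700)
After 3 months: (0.2890, 0.4530, 0.2580)
P(in Recovery after 3 months) = 0.4530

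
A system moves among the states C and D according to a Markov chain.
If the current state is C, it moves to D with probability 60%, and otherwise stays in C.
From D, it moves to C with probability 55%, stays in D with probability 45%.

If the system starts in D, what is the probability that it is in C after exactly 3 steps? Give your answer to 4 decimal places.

Propagate the distribution vector 3 steps from D.
After 0 steps: (0.0000, 1.0000)
After 1 step: (0.5500, 0.4500)
After 2 steps: (0.4675, 0.5325)
After 3 steps: (0.4799, 0.5201)
P(in C after 3 steps) = 0.4799

0.4799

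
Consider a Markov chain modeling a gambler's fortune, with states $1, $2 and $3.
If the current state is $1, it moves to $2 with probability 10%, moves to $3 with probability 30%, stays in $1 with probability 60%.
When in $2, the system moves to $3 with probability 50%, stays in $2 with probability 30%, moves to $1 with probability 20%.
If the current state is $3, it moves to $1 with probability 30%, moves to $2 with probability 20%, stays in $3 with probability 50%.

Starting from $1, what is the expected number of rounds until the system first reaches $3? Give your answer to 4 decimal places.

3.0769

Let t(s) be the expected number of rounds to first reach $3 from state s, with t($3) = 0. Conditioning on the first round:
t($1) = 1 + 0.6·t($1) + 0.1·t($2)
t($2) = 1 + 0.2·t($1) + 0.3·t($2)
Solving: t($1) = 3.0769, t($2) = 2.3077.
Expected rounds from $1 to $3: 3.0769.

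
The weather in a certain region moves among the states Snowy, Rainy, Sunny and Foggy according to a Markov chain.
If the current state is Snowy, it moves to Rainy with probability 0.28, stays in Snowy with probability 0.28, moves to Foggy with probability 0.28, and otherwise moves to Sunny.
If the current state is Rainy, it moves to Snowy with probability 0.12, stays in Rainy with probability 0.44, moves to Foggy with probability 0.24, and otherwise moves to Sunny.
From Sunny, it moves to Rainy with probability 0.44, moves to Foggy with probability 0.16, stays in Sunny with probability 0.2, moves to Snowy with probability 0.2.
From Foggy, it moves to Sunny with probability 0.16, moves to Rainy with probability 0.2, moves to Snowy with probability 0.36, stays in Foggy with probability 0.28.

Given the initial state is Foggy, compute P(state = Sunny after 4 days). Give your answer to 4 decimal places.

0.1807

Propagate the distribution vector 4 days from Foggy.
After 0 days: (0.0000, 0.0000, 0.0000, 1.0000)
After 1 day: (0.3600, 0.2000, 0.1600, 0.2800)
After 2 days: (0.2576, 0.3152, 0.1744, 0.2528)
After 3 days: (0.2358, 0.3381, 0.1796, 0.2465)
After 4 days: (0.2313, 0.3431, 0.1807, 0.2449)
P(in Sunny after 4 days) = 0.1807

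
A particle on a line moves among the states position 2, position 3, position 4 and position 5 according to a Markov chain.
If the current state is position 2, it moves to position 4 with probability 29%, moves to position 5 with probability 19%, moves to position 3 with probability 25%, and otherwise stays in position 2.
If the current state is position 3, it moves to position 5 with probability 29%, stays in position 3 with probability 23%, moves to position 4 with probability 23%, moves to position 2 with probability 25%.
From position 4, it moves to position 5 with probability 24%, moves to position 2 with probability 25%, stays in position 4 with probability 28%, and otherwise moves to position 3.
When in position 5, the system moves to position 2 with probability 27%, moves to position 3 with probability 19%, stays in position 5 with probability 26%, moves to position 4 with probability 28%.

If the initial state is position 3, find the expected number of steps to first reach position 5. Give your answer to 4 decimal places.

Let t(s) be the expected number of steps to first reach position 5 from state s, with t(position 5) = 0. Conditioning on the first step:
t(position 2) = 1 + 0.27·t(position 2) + 0.25·t(position 3) + 0.29·t(position 4)
t(position 3) = 1 + 0.25·t(position 2) + 0.23·t(position 3) + 0.23·t(position 4)
t(position 4) = 1 + 0.25·t(position 2) + 0.23·t(position 3) + 0.28·t(position 4)
Solving: t(position 2) = 4.3933, t(position 3) = 3.9749, t(position 4) = 4.1841.
Expected steps from position 3 to position 5: 3.9749.

3.9749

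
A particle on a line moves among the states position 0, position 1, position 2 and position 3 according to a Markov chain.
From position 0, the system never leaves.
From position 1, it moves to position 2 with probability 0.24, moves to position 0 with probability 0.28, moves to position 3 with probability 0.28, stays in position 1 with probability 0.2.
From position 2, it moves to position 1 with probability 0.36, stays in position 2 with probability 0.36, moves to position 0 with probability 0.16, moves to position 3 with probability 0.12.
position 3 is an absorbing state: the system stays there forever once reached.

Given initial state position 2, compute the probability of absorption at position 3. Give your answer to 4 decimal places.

0.4624

Let h(s) be the probability of absorption at position 3 starting from transient state s. Then h(position 3) = 1 and h(position 0) = 0. By first-step analysis:
h(position 1) = 0.28·0 + 0.2·h(position 1) + 0.24·h(position 2) + 0.28·1
h(position 2) = 0.16·0 + 0.36·h(position 1) + 0.36·h(position 2) + 0.12·1
Solving: h(position 1) = 0.4887, h(position 2) = 0.4624.
Starting from position 2, the probability is 0.4624.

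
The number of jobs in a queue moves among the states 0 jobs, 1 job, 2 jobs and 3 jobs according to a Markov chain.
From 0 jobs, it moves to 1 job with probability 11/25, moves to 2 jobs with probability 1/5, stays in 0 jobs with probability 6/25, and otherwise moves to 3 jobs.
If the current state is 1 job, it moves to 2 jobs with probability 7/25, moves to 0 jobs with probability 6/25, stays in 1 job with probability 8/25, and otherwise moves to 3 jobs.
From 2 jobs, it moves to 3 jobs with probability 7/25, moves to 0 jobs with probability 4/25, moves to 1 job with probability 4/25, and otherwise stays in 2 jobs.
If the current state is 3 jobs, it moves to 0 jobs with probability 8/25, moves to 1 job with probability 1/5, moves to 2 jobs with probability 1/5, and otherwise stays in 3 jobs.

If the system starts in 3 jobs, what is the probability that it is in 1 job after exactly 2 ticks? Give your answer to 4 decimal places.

0.2928

Propagate the distribution vector 2 ticks from 3 jobs.
After 0 ticks: (0.0000, 0.0000, 0.0000, 1.0000)
After 1 tick: (0.3200, 0.2000, 0.2000, 0.2800)
After 2 ticks: (0.2464, 0.2928, 0.2560, 0.2048)
P(in 1 job after 2 ticks) = 0.2928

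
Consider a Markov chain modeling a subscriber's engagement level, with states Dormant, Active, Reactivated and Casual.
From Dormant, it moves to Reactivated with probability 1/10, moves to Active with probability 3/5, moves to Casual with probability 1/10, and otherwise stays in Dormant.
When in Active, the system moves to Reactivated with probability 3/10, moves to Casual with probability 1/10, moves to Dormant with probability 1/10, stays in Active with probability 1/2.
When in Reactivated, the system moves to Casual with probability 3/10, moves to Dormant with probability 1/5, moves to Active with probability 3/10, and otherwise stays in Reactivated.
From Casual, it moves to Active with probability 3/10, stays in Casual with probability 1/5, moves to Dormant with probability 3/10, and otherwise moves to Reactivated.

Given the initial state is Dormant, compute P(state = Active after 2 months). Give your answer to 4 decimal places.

Propagate the distribution vector 2 months from Dormant.
After 0 months: (1.0000, 0.0000, 0.0000, 0.0000)
After 1 month: (0.2000, 0.6000, 0.1000, 0.1000)
After 2 months: (0.1500, 0.4800, 0.2400, 0.1300)
P(in Active after 2 months) = 0.4800

0.4800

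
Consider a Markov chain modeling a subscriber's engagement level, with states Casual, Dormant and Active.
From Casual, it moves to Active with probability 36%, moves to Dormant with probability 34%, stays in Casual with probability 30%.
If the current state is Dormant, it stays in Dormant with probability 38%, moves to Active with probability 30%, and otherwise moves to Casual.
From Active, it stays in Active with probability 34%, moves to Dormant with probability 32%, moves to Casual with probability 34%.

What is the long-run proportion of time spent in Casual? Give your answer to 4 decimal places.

0.3202

Let the stationary distribution be π with π = πP and π_1 + π_2 + π_3 = 1.
π_1 = 0.3·π_1 + 0.32·π_2 + 0.34·π_3
π_2 = 0.34·π_1 + 0.38·π_2 + 0.32·π_3
Solving with the normalization constraint gives π = (0.3202, 0.3472, 0.3325).
So the stationary probability of Casual is 0.3202.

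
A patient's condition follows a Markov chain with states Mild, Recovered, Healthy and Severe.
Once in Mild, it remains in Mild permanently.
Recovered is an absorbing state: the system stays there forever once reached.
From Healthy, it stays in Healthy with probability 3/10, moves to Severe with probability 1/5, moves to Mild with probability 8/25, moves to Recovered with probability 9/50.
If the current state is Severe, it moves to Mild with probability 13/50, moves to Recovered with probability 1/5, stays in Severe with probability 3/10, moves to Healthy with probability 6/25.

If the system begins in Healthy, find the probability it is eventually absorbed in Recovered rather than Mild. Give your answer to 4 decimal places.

Let h(s) be the probability of absorption at Recovered starting from transient state s. Then h(Recovered) = 1 and h(Mild) = 0. By first-step analysis:
h(Healthy) = 0.32·0 + 0.18·1 + 0.3·h(Healthy) + 0.2·h(Severe)
h(Severe) = 0.26·0 + 0.2·1 + 0.24·h(Healthy) + 0.3·h(Severe)
Solving: h(Healthy) = 0.3756, h(Severe) = 0.4145.
Starting from Healthy, the probability is 0.3756.

0.3756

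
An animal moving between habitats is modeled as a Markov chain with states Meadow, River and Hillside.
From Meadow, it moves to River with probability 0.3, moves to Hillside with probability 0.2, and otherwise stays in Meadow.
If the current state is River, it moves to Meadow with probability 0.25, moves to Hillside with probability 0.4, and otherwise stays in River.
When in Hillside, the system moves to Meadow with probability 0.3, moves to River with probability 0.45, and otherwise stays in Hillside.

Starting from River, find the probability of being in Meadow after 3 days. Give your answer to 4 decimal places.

Propagate the distribution vector 3 days from River.
After 0 days: (0.0000, 1.0000, 0.0000)
After 1 day: (0.2500, 0.3500, 0.4000)
After 2 days: (0.3325, 0.3775, 0.2900)
After 3 days: (0.3476, 0.3624, 0.2900)
P(in Meadow after 3 days) = 0.3476

0.3476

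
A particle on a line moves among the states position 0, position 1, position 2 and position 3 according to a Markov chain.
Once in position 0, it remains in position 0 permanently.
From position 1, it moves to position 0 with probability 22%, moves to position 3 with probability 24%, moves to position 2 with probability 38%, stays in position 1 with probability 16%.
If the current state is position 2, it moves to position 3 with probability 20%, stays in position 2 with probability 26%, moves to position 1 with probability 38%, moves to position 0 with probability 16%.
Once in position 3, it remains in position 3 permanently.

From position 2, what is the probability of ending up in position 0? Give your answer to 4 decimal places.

Let h(s) be the probability of absorption at position 0 starting from transient state s. Then h(position 0) = 1 and h(position 3) = 0. By first-step analysis:
h(position 1) = 0.22·1 + 0.16·h(position 1) + 0.38·h(position 2) + 0.24·0
h(position 2) = 0.16·1 + 0.38·h(position 1) + 0.26·h(position 2) + 0.2·0
Solving: h(position 1) = 0.4686, h(position 2) = 0.4568.
Starting from position 2, the probability is 0.4568.

0.4568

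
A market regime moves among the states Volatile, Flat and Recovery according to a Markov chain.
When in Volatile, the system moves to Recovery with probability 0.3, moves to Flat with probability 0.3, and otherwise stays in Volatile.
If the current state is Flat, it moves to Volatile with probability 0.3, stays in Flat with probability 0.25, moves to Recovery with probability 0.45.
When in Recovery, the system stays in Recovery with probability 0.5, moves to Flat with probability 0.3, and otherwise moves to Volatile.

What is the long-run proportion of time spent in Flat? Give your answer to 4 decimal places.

Let the stationary distribution be π with π = πP and π_1 + π_2 + π_3 = 1.
π_1 = 0.4·π_1 + 0.3·π_2 + 0.2·π_3
π_2 = 0.3·π_1 + 0.25·π_2 + 0.3·π_3
Solving with the normalization constraint gives π = (0.2857, 0.2857, 0.4286).
So the stationary probability of Flat is 0.2857.

0.2857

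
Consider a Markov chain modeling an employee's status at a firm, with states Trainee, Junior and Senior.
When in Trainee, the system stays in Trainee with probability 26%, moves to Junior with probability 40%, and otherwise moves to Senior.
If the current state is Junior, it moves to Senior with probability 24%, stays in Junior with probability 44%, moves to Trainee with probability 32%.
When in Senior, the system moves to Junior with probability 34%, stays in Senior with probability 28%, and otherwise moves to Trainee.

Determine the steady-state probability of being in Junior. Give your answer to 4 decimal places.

0.3990

Let the stationary distribution be π with π = πP and π_1 + π_2 + π_3 = 1.
π_1 = 0.26·π_1 + 0.32·π_2 + 0.38·π_3
π_2 = 0.4·π_1 + 0.44·π_2 + 0.34·π_3
Solving with the normalization constraint gives π = (0.3179, 0.3990, 0.2831).
So the stationary probability of Junior is 0.3990.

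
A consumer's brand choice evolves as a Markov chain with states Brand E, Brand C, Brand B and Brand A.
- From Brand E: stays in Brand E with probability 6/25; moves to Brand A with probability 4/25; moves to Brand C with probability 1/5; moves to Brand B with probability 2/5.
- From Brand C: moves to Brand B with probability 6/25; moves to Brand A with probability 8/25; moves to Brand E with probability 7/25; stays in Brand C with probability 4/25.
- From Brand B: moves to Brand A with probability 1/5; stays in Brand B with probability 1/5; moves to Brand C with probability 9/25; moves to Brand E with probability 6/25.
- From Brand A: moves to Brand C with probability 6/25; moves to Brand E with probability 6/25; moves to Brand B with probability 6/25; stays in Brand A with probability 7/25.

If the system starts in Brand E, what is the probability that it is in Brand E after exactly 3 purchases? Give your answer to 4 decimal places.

Propagate the distribution vector 3 purchases from Brand E.
After 0 purchases: (1.0000, 0.0000, 0.0000, 0.0000)
After 1 purchase: (0.2400, 0.2000, 0.4000, 0.1600)
After 2 purchases: (0.2480, 0.2624, 0.2624, 0.2272)
After 3 purchases: (0.2505, 0.2406, 0.2692, 0.2397)
P(in Brand E after 3 purchases) = 0.2505

0.2505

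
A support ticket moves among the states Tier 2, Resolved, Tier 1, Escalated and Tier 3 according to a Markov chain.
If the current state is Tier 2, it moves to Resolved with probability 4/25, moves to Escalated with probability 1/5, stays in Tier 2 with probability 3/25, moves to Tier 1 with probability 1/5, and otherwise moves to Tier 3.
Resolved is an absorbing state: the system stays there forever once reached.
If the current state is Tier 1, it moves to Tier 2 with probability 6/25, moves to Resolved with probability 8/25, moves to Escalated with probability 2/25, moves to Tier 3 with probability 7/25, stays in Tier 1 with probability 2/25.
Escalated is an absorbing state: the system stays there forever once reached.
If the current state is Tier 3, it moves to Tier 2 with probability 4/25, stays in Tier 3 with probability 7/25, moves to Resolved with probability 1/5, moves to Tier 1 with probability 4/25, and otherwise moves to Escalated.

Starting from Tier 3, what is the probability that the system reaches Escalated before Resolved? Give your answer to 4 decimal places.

0.4614

Let h(s) be the probability of absorption at Escalated starting from transient state s. Then h(Escalated) = 1 and h(Resolved) = 0. By first-step analysis:
h(Tier 2) = 0.12·h(Tier 2) + 0.16·0 + 0.2·h(Tier 1) + 0.2·1 + 0.32·h(Tier 3)
h(Tier 1) = 0.24·h(Tier 2) + 0.32·0 + 0.08·h(Tier 1) + 0.08·1 + 0.28·h(Tier 3)
h(Tier 3) = 0.16·h(Tier 2) + 0.2·0 + 0.16·h(Tier 1) + 0.2·1 + 0.28·h(Tier 3)
Solving: h(Tier 2) = 0.4749, h(Tier 1) = 0.3512, h(Tier 3) = 0.4614.
Starting from Tier 3, the probability is 0.4614.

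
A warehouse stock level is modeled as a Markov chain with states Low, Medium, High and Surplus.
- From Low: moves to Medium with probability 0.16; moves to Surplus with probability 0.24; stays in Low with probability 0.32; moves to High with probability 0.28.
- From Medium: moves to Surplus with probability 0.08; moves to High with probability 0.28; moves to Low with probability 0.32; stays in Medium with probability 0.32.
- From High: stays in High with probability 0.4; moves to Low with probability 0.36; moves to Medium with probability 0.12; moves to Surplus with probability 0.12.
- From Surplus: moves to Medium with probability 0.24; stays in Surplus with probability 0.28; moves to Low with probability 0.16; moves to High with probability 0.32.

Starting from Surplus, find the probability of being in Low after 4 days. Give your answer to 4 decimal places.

0.3052

Propagate the distribution vector 4 days from Surplus.
After 0 days: (0.0000, 0.0000, 0.0000, 1.0000)
After 1 day: (0.1600, 0.2400, 0.3200, 0.2800)
After 2 days: (0.2880, 0.2080, 0.3296, 0.1744)
After 3 days: (0.3053, 0.1940, 0.3265, 0.1741)
After 4 days: (0.3052, 0.1919, 0.3261, 0.1767)
P(in Low after 4 days) = 0.3052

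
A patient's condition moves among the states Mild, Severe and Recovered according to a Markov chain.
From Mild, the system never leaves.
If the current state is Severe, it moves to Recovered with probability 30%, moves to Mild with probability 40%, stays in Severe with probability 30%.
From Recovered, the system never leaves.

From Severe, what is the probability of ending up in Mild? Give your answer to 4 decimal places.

0.5714

Let h(s) be the probability of absorption at Mild starting from transient state s. Then h(Mild) = 1 and h(Recovered) = 0. By first-step analysis:
h(Severe) = 0.4·1 + 0.3·h(Severe) + 0.3·0
Solving: h(Severe) = 0.5714.
Starting from Severe, the probability is 0.5714.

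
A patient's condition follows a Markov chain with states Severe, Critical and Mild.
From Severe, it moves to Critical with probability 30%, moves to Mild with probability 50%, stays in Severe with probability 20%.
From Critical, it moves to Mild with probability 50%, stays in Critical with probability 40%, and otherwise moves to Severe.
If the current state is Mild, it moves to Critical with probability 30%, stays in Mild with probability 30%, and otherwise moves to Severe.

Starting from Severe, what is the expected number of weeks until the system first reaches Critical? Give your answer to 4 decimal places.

3.3333

Let t(s) be the expected number of weeks to first reach Critical from state s, with t(Critical) = 0. Conditioning on the first week:
t(Severe) = 1 + 0.2·t(Severe) + 0.5·t(Mild)
t(Mild) = 1 + 0.4·t(Severe) + 0.3·t(Mild)
Solving: t(Severe) = 3.3333, t(Mild) = 3.3333.
Expected weeks from Severe to Critical: 3.3333.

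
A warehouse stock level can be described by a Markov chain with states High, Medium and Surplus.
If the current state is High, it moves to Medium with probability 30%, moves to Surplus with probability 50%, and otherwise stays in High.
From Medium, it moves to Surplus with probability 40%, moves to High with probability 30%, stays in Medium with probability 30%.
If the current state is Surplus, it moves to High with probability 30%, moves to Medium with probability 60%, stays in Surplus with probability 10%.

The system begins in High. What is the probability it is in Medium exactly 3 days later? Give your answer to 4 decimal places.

Propagate the distribution vector 3 days from High.
After 0 days: (1.0000, 0.0000, 0.0000)
After 1 day: (0.2000, 0.3000, 0.5000)
After 2 days: (0.2800, 0.4500, 0.2700)
After 3 days: (0.2720, 0.3810, 0.3470)
P(in Medium after 3 days) = 0.3810

0.3810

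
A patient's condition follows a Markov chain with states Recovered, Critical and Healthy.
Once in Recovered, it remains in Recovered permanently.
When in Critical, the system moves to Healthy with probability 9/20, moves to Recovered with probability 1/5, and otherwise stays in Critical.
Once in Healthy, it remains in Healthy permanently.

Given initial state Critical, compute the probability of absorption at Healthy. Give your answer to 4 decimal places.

Let h(s) be the probability of absorption at Healthy starting from transient state s. Then h(Healthy) = 1 and h(Recovered) = 0. By first-step analysis:
h(Critical) = 0.2·0 + 0.35·h(Critical) + 0.45·1
Solving: h(Critical) = 0.6923.
Starting from Critical, the probability is 0.6923.

0.6923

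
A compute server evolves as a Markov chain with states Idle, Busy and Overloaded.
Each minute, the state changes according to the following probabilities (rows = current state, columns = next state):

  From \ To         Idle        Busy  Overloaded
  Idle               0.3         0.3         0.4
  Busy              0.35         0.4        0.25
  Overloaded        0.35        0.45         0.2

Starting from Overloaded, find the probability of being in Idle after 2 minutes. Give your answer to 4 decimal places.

0.3325

Sum over the intermediate state after 1 minute:
P = P(Overloaded→Idle)·P(Idle→Idle) + P(Overloaded→Busy)·P(Busy→Idle) + P(Overloaded→Overloaded)·P(Overloaded→Idle)
  = 0.35×0.3 + 0.45×0.35 + 0.2×0.35
  = 0.1050 + 0.1575 + 0.0700 = 0.3325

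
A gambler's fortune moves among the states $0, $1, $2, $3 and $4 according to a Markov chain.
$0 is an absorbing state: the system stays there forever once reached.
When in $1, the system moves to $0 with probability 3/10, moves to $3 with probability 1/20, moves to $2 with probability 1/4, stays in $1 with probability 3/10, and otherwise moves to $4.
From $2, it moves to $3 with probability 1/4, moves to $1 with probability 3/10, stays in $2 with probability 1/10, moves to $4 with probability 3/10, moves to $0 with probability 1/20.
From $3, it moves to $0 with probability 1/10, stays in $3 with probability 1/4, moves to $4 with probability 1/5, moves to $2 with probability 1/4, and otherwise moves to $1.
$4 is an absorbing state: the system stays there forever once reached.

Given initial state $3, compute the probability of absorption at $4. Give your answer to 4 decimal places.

Let h(s) be the probability of absorption at $4 starting from transient state s. Then h($4) = 1 and h($0) = 0. By first-step analysis:
h($1) = 0.3·0 + 0.3·h($1) + 0.25·h($2) + 0.05·h($3) + 0.1·1
h($2) = 0.05·0 + 0.3·h($1) + 0.1·h($2) + 0.25·h($3) + 0.3·1
h($3) = 0.1·0 + 0.2·h($1) + 0.25·h($2) + 0.25·h($3) + 0.2·1
Solving: h($1) = 0.4111, h($2) = 0.6335, h($3) = 0.5875.
Starting from $3, the probability is 0.5875.

0.5875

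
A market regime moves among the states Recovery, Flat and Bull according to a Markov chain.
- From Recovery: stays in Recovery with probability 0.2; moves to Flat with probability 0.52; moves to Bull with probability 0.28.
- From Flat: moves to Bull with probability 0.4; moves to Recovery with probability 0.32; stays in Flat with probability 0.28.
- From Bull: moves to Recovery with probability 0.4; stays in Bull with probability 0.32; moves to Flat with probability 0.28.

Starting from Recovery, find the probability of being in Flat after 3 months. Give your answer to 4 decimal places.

Propagate the distribution vector 3 months from Recovery.
After 0 months: (1.0000, 0.0000, 0.0000)
After 1 month: (0.2000, 0.5200, 0.2800)
After 2 months: (0.3184, 0.3280, 0.3536)
After 3 months: (0.3101, 0.3564, 0.3335)
P(in Flat after 3 months) = 0.3564

0.3564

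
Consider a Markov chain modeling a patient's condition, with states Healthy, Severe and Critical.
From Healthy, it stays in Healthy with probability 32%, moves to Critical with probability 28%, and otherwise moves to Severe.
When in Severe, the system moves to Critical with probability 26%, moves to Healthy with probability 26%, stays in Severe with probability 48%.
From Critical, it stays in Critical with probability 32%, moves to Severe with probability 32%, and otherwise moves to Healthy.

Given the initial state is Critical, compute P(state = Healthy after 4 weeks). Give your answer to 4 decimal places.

0.3068

Propagate the distribution vector 4 weeks from Critical.
After 0 weeks: (0.0000, 0.0000, 1.0000)
After 1 week: (0.3600, 0.3200, 0.3200)
After 2 weeks: (0.3136, 0.4000, 0.2864)
After 3 weeks: (0.3075, 0.4091, 0.2835)
After 4 weeks: (0.3068, 0.4101, 0.2832)
P(in Healthy after 4 weeks) = 0.3068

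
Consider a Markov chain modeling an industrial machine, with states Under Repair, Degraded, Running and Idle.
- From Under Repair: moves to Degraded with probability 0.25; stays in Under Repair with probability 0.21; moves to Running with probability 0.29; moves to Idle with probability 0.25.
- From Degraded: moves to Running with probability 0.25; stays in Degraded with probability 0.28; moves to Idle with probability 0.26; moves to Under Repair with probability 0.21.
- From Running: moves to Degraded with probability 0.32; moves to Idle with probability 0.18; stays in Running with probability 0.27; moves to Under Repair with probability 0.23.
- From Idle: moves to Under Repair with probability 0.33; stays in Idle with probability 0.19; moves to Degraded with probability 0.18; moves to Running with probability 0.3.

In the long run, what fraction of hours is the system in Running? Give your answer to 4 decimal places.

Let the stationary distribution be π with π = πP and π_1 + π_2 + π_3 + π_4 = 1.
π_1 = 0.21·π_1 + 0.21·π_2 + 0.23·π_3 + 0.33·π_4
π_2 = 0.25·π_1 + 0.28·π_2 + 0.32·π_3 + 0.18·π_4
π_3 = 0.29·π_1 + 0.25·π_2 + 0.27·π_3 + 0.3·π_4
Solving with the normalization constraint gives π = (0.2419, 0.2618, 0.2762, 0.2201).
So the stationary probability of Running is 0.2762.

0.2762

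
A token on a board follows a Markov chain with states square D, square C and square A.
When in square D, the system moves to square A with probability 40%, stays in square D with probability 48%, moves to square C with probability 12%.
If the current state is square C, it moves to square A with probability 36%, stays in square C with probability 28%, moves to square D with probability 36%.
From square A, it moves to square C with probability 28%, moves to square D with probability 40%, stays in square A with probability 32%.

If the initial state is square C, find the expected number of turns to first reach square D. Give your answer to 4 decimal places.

Let t(s) be the expected number of turns to first reach square D from state s, with t(square D) = 0. Conditioning on the first turn:
t(square C) = 1 + 0.28·t(square C) + 0.36·t(square A)
t(square A) = 1 + 0.28·t(square C) + 0.32·t(square A)
Solving: t(square C) = 2.6749, t(square A) = 2.5720.
Expected turns from square C to square D: 2.6749.

2.6749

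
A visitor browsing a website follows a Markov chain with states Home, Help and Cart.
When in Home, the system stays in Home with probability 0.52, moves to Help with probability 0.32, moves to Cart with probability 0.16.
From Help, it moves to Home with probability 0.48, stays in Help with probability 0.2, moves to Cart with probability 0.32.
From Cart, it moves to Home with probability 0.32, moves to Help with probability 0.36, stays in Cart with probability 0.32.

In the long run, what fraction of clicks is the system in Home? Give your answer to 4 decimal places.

Let the stationary distribution be π with π = πP and π_1 + π_2 + π_3 = 1.
π_1 = 0.52·π_1 + 0.48·π_2 + 0.32·π_3
π_2 = 0.32·π_1 + 0.2·π_2 + 0.36·π_3
Solving with the normalization constraint gives π = (0.4589, 0.2945, 0.2466).
So the stationary probability of Home is 0.4589.

0.4589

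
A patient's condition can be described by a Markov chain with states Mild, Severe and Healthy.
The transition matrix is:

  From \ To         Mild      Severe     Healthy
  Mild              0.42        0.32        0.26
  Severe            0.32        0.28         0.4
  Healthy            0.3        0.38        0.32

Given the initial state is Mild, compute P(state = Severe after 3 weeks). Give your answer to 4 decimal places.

0.3263

Propagate the distribution vector 3 weeks from Mild.
After 0 weeks: (1.0000, 0.0000, 0.0000)
After 1 week: (0.4200, 0.3200, 0.2600)
After 2 weeks: (0.3568, 0.3228, 0.3204)
After 3 weeks: (0.3493, 0.3263, 0.3244)
P(in Severe after 3 weeks) = 0.3263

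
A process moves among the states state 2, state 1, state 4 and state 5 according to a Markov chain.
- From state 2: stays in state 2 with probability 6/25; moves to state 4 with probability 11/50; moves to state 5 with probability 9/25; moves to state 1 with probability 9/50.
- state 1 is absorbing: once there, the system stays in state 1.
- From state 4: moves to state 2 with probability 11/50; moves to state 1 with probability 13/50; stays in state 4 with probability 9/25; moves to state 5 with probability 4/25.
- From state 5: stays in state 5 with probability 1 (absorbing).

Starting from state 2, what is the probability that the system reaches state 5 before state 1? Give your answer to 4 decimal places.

Let h(s) be the probability of absorption at state 5 starting from transient state s. Then h(state 5) = 1 and h(state 1) = 0. By first-step analysis:
h(state 2) = 0.24·h(state 2) + 0.18·0 + 0.22·h(state 4) + 0.36·1
h(state 4) = 0.22·h(state 2) + 0.26·0 + 0.36·h(state 4) + 0.16·1
Solving: h(state 2) = 0.6064, h(state 4) = 0.4584.
Starting from state 2, the probability is 0.6064.

0.6064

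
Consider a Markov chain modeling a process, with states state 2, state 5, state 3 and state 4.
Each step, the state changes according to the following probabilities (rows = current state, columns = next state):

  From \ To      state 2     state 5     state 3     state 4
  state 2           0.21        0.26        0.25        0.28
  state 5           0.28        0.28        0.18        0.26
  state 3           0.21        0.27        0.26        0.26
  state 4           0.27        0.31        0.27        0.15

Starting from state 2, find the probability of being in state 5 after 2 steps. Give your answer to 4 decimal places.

0.2817

Propagate the distribution vector 2 steps from state 2.
After 0 steps: (1.0000, 0.0000, 0.0000, 0.0000)
After 1 step: (0.2100, 0.2600, 0.2500, 0.2800)
After 2 steps: (0.2450, 0.2817, 0.2399, 0.2334)
P(in state 5 after 2 steps) = 0.2817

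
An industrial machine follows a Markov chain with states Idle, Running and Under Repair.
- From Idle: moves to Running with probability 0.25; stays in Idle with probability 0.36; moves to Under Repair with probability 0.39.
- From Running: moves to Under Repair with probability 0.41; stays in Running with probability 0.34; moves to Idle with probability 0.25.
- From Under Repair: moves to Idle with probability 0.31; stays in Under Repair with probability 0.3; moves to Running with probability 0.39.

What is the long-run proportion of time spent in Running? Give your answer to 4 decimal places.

0.3307

Let the stationary distribution be π with π = πP and π_1 + π_2 + π_3 = 1.
π_1 = 0.36·π_1 + 0.25·π_2 + 0.31·π_3
π_2 = 0.25·π_1 + 0.34·π_2 + 0.39·π_3
Solving with the normalization constraint gives π = (0.3054, 0.3307, 0.3639).
So the stationary probability of Running is 0.3307.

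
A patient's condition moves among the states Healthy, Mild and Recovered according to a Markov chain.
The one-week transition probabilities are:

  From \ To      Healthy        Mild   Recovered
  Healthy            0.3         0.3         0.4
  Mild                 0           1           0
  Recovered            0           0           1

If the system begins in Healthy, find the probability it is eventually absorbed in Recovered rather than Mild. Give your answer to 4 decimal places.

Let h(s) be the probability of absorption at Recovered starting from transient state s. Then h(Recovered) = 1 and h(Mild) = 0. By first-step analysis:
h(Healthy) = 0.3·h(Healthy) + 0.3·0 + 0.4·1
Solving: h(Healthy) = 0.5714.
Starting from Healthy, the probability is 0.5714.

0.5714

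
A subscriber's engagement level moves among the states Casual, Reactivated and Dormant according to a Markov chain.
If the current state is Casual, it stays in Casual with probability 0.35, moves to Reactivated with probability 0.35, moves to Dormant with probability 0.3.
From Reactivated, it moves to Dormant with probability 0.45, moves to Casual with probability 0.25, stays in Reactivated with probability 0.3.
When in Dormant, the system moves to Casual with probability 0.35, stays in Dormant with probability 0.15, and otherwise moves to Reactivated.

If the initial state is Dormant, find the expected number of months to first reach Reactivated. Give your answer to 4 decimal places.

2.2346

Let t(s) be the expected number of months to first reach Reactivated from state s, with t(Reactivated) = 0. Conditioning on the first month:
t(Casual) = 1 + 0.35·t(Casual) + 0.3·t(Dormant)
t(Dormant) = 1 + 0.35·t(Casual) + 0.15·t(Dormant)
Solving: t(Casual) = 2.5698, t(Dormant) = 2.2346.
Expected months from Dormant to Reactivated: 2.2346.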